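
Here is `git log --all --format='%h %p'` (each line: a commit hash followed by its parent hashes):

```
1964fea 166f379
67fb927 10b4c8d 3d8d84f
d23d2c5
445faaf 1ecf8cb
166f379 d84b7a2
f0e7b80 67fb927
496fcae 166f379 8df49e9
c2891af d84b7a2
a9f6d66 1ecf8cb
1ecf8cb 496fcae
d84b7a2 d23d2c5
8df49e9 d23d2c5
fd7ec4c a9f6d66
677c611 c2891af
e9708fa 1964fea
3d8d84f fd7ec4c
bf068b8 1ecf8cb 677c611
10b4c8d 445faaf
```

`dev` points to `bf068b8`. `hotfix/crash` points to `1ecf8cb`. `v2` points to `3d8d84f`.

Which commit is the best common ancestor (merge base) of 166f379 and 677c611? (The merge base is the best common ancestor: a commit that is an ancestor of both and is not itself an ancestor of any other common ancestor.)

d84b7a2

Ancestors of 166f379: {166f379, d23d2c5, d84b7a2}.
Ancestors of 677c611: {677c611, c2891af, d23d2c5, d84b7a2}.
Common ancestors: {d23d2c5, d84b7a2}.
Among these, d84b7a2 is not an ancestor of any other common ancestor — it is the merge base.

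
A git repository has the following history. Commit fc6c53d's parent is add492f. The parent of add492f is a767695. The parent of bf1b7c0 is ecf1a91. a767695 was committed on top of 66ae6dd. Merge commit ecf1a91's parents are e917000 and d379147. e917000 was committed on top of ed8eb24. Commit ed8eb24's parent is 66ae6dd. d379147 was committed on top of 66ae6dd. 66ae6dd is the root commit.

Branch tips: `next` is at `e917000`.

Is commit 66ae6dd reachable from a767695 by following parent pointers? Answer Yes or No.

Ancestors of a767695 (commits reachable by following parents): {66ae6dd, a767695}.
66ae6dd is in that set, so it is an ancestor of a767695.

Yes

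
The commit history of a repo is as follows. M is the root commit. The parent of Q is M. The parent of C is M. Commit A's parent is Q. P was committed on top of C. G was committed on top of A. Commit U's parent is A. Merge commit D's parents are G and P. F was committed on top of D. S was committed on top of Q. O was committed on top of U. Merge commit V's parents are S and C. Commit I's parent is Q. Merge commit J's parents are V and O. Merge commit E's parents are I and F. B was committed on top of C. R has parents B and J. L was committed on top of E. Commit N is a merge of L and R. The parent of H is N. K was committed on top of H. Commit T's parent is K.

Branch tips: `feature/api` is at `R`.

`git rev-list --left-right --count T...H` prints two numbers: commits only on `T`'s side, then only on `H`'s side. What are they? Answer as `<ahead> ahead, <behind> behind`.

2 ahead, 0 behind

Reachable from T: {A, B, C, D, E, F, G, H, I, J, K, L, M, N, O, P, Q, R, S, T, U, V}.
Reachable from H: {A, B, C, D, E, F, G, H, I, J, L, M, N, O, P, Q, R, S, U, V}.
Only in T's history (ahead): {K, T} — 2.
Only in H's history (behind): {} — 0.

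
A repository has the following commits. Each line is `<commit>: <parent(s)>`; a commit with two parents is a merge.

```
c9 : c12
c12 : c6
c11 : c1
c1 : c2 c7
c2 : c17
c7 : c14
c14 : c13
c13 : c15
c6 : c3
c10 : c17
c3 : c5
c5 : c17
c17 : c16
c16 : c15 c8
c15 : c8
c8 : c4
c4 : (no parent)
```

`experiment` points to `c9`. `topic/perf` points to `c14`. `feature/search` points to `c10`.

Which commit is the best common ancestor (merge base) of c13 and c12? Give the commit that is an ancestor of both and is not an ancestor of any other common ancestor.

c15

Ancestors of c13: {c13, c15, c4, c8}.
Ancestors of c12: {c12, c15, c16, c17, c3, c4, c5, c6, c8}.
Common ancestors: {c15, c4, c8}.
Among these, c15 is not an ancestor of any other common ancestor — it is the merge base.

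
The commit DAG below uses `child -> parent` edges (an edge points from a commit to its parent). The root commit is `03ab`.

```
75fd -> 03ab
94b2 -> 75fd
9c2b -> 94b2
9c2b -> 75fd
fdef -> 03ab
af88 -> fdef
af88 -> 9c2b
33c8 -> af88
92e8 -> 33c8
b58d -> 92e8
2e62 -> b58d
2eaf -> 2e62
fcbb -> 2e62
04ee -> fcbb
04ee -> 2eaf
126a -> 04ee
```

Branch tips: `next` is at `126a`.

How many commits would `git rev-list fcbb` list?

11

Walking parent pointers from fcbb: reachable set = {03ab, 2e62, 33c8, 75fd, 92e8, 94b2, 9c2b, af88, b58d, fcbb, fdef}.
That is 11 commits.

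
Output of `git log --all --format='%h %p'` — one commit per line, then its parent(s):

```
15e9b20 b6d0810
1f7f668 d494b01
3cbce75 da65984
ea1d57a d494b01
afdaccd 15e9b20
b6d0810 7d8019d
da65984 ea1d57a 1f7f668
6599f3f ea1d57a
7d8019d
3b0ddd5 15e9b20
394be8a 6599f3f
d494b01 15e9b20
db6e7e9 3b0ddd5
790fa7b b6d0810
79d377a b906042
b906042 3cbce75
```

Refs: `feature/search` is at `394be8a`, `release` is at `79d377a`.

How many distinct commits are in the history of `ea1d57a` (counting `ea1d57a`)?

5

Walking parent pointers from ea1d57a: reachable set = {15e9b20, 7d8019d, b6d0810, d494b01, ea1d57a}.
That is 5 commits.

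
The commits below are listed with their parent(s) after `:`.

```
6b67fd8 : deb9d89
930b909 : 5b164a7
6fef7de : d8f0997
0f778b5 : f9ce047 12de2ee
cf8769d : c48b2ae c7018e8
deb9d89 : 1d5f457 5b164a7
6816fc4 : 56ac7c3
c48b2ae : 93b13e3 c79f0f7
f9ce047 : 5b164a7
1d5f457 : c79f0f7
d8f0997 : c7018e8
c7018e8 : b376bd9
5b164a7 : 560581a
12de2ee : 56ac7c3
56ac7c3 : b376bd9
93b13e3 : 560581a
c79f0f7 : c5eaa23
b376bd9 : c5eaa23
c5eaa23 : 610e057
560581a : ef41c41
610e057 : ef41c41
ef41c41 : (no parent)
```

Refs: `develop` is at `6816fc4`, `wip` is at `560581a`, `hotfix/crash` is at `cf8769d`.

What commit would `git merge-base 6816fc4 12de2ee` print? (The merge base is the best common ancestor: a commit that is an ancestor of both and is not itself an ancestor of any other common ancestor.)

56ac7c3

Ancestors of 6816fc4: {56ac7c3, 610e057, 6816fc4, b376bd9, c5eaa23, ef41c41}.
Ancestors of 12de2ee: {12de2ee, 56ac7c3, 610e057, b376bd9, c5eaa23, ef41c41}.
Common ancestors: {56ac7c3, 610e057, b376bd9, c5eaa23, ef41c41}.
Among these, 56ac7c3 is not an ancestor of any other common ancestor — it is the merge base.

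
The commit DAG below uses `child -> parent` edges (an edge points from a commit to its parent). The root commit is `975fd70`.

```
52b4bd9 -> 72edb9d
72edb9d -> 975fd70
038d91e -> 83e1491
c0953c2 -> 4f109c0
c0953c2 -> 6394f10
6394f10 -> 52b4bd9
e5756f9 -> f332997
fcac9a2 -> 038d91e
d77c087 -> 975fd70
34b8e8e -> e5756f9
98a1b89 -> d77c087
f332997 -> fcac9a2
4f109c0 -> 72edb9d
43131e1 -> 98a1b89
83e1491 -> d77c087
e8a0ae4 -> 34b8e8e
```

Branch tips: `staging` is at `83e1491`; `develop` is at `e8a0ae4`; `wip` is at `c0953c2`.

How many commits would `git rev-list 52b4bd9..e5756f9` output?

Reachable from e5756f9: {038d91e, 83e1491, 975fd70, d77c087, e5756f9, f332997, fcac9a2}.
Reachable from 52b4bd9: {52b4bd9, 72edb9d, 975fd70}.
In e5756f9's history but not 52b4bd9's: {038d91e, 83e1491, d77c087, e5756f9, f332997, fcac9a2} — 6 commits.

6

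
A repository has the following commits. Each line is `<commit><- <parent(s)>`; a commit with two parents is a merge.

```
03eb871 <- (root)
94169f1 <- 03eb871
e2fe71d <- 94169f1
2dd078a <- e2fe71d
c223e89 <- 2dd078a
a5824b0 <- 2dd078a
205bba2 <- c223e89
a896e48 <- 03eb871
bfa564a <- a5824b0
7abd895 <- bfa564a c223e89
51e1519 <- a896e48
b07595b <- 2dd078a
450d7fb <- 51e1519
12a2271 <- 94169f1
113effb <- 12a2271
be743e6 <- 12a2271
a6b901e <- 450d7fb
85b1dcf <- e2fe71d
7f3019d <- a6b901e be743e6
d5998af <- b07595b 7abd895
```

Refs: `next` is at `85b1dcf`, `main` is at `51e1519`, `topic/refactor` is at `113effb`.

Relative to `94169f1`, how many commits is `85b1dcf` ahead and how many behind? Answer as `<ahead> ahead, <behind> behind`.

Reachable from 85b1dcf: {03eb871, 85b1dcf, 94169f1, e2fe71d}.
Reachable from 94169f1: {03eb871, 94169f1}.
Only in 85b1dcf's history (ahead): {85b1dcf, e2fe71d} — 2.
Only in 94169f1's history (behind): {} — 0.

2 ahead, 0 behind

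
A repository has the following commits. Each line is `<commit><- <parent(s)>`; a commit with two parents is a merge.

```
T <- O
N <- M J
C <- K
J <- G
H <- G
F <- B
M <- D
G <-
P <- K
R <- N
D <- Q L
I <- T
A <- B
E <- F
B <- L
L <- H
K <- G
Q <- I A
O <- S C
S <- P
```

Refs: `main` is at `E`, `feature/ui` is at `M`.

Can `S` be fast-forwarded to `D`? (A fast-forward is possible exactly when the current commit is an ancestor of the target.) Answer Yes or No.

A fast-forward from S to D is possible iff S is an ancestor of D.
Ancestors of D: {A, B, C, D, G, H, I, K, L, O, P, Q, S, T}.
S is among them, so fast-forward is possible.

Yes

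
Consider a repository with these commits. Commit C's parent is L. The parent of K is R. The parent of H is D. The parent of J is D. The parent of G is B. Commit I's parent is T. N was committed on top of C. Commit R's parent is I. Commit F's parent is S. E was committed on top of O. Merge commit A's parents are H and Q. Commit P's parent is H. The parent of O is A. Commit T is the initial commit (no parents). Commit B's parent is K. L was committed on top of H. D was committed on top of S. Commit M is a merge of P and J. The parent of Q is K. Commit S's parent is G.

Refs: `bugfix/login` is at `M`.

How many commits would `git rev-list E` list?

13

Walking parent pointers from E: reachable set = {A, B, D, E, G, H, I, K, O, Q, R, S, T}.
That is 13 commits.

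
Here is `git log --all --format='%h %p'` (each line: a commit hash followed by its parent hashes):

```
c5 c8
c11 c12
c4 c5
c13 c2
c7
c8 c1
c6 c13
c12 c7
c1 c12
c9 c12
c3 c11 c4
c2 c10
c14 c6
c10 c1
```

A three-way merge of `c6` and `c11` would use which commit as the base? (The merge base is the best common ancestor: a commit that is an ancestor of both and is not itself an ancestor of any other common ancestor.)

c12

Ancestors of c6: {c1, c10, c12, c13, c2, c6, c7}.
Ancestors of c11: {c11, c12, c7}.
Common ancestors: {c12, c7}.
Among these, c12 is not an ancestor of any other common ancestor — it is the merge base.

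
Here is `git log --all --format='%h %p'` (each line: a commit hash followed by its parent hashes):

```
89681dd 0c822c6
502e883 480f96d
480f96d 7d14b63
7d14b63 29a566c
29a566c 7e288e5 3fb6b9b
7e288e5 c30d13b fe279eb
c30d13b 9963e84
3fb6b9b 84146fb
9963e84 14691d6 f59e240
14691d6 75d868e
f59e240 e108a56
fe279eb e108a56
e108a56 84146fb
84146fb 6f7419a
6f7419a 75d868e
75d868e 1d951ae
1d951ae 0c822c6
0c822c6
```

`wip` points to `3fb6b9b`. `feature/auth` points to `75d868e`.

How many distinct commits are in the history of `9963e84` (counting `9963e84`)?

Walking parent pointers from 9963e84: reachable set = {0c822c6, 14691d6, 1d951ae, 6f7419a, 75d868e, 84146fb, 9963e84, e108a56, f59e240}.
That is 9 commits.

9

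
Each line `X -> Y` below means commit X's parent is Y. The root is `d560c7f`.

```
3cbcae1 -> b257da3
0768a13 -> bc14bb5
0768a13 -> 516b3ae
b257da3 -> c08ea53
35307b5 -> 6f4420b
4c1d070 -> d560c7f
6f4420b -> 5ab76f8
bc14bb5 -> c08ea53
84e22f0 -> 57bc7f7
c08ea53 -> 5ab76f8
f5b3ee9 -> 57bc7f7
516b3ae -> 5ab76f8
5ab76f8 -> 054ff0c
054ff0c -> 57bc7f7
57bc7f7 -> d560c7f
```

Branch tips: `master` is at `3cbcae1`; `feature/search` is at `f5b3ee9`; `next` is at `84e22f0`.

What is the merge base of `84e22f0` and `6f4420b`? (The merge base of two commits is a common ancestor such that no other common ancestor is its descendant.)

Ancestors of 84e22f0: {57bc7f7, 84e22f0, d560c7f}.
Ancestors of 6f4420b: {054ff0c, 57bc7f7, 5ab76f8, 6f4420b, d560c7f}.
Common ancestors: {57bc7f7, d560c7f}.
Among these, 57bc7f7 is not an ancestor of any other common ancestor — it is the merge base.

57bc7f7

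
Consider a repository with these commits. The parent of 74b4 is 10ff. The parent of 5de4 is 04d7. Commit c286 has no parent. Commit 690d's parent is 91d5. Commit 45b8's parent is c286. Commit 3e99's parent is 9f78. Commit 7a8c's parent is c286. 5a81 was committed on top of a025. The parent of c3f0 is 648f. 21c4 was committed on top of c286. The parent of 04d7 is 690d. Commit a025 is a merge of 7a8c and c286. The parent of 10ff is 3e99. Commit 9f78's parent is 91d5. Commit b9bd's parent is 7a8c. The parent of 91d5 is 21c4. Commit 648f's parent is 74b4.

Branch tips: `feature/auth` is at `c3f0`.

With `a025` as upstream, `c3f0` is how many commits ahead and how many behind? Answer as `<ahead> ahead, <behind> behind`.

8 ahead, 2 behind

Reachable from c3f0: {10ff, 21c4, 3e99, 648f, 74b4, 91d5, 9f78, c286, c3f0}.
Reachable from a025: {7a8c, a025, c286}.
Only in c3f0's history (ahead): {10ff, 21c4, 3e99, 648f, 74b4, 91d5, 9f78, c3f0} — 8.
Only in a025's history (behind): {7a8c, a025} — 2.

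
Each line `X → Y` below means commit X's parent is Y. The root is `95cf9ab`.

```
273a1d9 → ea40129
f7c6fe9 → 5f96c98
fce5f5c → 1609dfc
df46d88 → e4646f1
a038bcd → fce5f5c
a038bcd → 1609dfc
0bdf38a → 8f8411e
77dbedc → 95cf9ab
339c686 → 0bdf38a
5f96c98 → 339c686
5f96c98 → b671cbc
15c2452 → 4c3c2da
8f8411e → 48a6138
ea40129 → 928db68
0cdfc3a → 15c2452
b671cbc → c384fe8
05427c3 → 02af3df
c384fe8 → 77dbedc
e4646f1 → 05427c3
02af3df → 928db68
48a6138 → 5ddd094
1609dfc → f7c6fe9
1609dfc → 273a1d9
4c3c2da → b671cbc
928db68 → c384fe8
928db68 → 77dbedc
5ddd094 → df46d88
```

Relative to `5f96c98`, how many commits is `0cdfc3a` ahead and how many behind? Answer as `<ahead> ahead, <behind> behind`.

Reachable from 0cdfc3a: {0cdfc3a, 15c2452, 4c3c2da, 77dbedc, 95cf9ab, b671cbc, c384fe8}.
Reachable from 5f96c98: {02af3df, 05427c3, 0bdf38a, 339c686, 48a6138, 5ddd094, 5f96c98, 77dbedc, 8f8411e, 928db68, 95cf9ab, b671cbc, c384fe8, df46d88, e4646f1}.
Only in 0cdfc3a's history (ahead): {0cdfc3a, 15c2452, 4c3c2da} — 3.
Only in 5f96c98's history (behind): {02af3df, 05427c3, 0bdf38a, 339c686, 48a6138, 5ddd094, 5f96c98, 8f8411e, 928db68, df46d88, e4646f1} — 11.

3 ahead, 11 behind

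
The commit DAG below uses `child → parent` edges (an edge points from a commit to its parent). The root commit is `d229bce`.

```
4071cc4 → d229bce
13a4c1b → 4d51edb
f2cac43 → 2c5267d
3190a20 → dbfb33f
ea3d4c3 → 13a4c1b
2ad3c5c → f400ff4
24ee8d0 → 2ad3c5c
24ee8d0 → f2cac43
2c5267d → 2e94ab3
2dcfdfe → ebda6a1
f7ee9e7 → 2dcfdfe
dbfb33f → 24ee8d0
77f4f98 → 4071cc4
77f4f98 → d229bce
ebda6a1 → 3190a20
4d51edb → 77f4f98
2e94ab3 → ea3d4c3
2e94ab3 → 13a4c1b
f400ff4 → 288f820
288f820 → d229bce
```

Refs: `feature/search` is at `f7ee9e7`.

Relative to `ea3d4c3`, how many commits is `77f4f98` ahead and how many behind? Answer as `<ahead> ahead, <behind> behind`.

Reachable from 77f4f98: {4071cc4, 77f4f98, d229bce}.
Reachable from ea3d4c3: {13a4c1b, 4071cc4, 4d51edb, 77f4f98, d229bce, ea3d4c3}.
Only in 77f4f98's history (ahead): {} — 0.
Only in ea3d4c3's history (behind): {13a4c1b, 4d51edb, ea3d4c3} — 3.

0 ahead, 3 behind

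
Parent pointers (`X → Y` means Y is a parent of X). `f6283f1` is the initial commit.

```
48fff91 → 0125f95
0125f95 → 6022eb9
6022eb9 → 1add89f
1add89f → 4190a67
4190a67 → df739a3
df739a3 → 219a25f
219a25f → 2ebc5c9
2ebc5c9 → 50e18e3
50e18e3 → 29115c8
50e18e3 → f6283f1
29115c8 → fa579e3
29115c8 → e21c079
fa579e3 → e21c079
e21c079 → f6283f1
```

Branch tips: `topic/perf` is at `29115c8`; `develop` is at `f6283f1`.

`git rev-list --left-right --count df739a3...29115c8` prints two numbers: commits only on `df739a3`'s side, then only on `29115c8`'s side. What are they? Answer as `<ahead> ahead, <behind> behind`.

4 ahead, 0 behind

Reachable from df739a3: {219a25f, 29115c8, 2ebc5c9, 50e18e3, df739a3, e21c079, f6283f1, fa579e3}.
Reachable from 29115c8: {29115c8, e21c079, f6283f1, fa579e3}.
Only in df739a3's history (ahead): {219a25f, 2ebc5c9, 50e18e3, df739a3} — 4.
Only in 29115c8's history (behind): {} — 0.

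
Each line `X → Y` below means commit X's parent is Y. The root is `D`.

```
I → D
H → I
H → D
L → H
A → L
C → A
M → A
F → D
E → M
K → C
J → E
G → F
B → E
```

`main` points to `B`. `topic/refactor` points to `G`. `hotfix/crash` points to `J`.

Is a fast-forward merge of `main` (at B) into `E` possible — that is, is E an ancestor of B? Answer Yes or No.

A fast-forward from E to B is possible iff E is an ancestor of B.
Ancestors of B: {A, B, D, E, H, I, L, M}.
E is among them, so fast-forward is possible.

Yes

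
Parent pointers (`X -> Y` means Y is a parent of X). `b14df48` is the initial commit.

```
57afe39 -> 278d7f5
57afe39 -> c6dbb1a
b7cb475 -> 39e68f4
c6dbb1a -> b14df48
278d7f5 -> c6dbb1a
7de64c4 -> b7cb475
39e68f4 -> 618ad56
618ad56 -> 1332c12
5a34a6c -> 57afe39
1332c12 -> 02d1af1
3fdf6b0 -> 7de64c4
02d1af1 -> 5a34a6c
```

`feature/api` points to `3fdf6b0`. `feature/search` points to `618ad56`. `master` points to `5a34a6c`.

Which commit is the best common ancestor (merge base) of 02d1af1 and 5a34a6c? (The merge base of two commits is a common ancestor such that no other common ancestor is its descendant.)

5a34a6c

Ancestors of 02d1af1: {02d1af1, 278d7f5, 57afe39, 5a34a6c, b14df48, c6dbb1a}.
Ancestors of 5a34a6c: {278d7f5, 57afe39, 5a34a6c, b14df48, c6dbb1a}.
Common ancestors: {278d7f5, 57afe39, 5a34a6c, b14df48, c6dbb1a}.
Among these, 5a34a6c is not an ancestor of any other common ancestor — it is the merge base.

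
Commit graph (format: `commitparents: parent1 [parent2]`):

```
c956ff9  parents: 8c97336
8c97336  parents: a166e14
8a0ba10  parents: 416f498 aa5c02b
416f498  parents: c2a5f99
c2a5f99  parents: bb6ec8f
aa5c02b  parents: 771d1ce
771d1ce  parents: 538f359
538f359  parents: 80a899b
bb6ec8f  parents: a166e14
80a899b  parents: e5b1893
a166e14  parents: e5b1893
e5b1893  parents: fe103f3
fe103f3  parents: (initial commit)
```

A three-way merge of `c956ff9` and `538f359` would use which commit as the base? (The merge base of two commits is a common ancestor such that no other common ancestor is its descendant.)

e5b1893

Ancestors of c956ff9: {8c97336, a166e14, c956ff9, e5b1893, fe103f3}.
Ancestors of 538f359: {538f359, 80a899b, e5b1893, fe103f3}.
Common ancestors: {e5b1893, fe103f3}.
Among these, e5b1893 is not an ancestor of any other common ancestor — it is the merge base.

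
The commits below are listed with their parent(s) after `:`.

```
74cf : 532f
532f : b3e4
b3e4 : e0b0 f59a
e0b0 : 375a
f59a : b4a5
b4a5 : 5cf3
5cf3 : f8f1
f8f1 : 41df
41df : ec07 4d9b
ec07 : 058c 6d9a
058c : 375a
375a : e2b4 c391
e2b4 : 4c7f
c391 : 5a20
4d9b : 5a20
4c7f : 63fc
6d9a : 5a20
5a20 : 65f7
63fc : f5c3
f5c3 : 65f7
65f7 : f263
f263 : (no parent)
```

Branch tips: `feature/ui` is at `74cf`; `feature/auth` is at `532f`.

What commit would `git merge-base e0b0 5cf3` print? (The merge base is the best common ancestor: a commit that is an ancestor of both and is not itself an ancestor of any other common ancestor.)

Ancestors of e0b0: {375a, 4c7f, 5a20, 63fc, 65f7, c391, e0b0, e2b4, f263, f5c3}.
Ancestors of 5cf3: {058c, 375a, 41df, 4c7f, 4d9b, 5a20, 5cf3, 63fc, 65f7, 6d9a, c391, e2b4, ec07, f263, f5c3, f8f1}.
Common ancestors: {375a, 4c7f, 5a20, 63fc, 65f7, c391, e2b4, f263, f5c3}.
Among these, 375a is not an ancestor of any other common ancestor — it is the merge base.

375a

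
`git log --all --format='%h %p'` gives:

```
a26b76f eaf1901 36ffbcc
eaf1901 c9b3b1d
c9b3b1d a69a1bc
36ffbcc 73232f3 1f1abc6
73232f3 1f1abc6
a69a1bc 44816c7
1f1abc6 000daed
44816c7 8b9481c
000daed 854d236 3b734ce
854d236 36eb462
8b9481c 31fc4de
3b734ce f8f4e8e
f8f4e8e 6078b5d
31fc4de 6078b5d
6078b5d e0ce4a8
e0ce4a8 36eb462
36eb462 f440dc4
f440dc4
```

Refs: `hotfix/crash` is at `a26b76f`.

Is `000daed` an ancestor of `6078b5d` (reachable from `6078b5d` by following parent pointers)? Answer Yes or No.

Ancestors of 6078b5d: {36eb462, 6078b5d, e0ce4a8, f440dc4}.
000daed is not in that set, so it is not an ancestor of 6078b5d.

No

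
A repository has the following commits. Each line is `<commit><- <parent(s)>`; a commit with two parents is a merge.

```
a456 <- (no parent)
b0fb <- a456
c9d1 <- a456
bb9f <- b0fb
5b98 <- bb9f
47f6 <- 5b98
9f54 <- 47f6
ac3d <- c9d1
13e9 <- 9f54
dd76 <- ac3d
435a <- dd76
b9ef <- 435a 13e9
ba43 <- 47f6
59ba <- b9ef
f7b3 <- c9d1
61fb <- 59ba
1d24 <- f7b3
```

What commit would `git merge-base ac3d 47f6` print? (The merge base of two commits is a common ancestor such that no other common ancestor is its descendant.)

a456

Ancestors of ac3d: {a456, ac3d, c9d1}.
Ancestors of 47f6: {47f6, 5b98, a456, b0fb, bb9f}.
Common ancestors: {a456}.
The only common ancestor is a456, so it is the merge base.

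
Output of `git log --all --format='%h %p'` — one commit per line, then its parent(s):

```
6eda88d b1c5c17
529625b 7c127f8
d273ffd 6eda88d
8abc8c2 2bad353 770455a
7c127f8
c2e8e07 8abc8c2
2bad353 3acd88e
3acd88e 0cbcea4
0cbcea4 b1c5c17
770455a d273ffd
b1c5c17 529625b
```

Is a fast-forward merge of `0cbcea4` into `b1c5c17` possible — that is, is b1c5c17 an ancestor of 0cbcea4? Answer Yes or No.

Yes

A fast-forward from b1c5c17 to 0cbcea4 is possible iff b1c5c17 is an ancestor of 0cbcea4.
Ancestors of 0cbcea4: {0cbcea4, 529625b, 7c127f8, b1c5c17}.
b1c5c17 is among them, so fast-forward is possible.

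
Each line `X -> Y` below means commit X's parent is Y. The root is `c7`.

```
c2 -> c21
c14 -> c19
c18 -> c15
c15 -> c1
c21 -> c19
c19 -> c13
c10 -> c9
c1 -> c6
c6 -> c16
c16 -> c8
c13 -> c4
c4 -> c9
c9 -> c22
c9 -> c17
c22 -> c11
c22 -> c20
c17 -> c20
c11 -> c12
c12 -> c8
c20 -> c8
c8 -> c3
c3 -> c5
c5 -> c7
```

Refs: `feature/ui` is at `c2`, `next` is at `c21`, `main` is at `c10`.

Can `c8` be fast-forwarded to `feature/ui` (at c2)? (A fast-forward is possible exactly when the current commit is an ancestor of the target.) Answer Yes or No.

A fast-forward from c8 to c2 is possible iff c8 is an ancestor of c2.
Ancestors of c2: {c11, c12, c13, c17, c19, c2, c20, c21, c22, c3, c4, c5, c7, c8, c9}.
c8 is among them, so fast-forward is possible.

Yes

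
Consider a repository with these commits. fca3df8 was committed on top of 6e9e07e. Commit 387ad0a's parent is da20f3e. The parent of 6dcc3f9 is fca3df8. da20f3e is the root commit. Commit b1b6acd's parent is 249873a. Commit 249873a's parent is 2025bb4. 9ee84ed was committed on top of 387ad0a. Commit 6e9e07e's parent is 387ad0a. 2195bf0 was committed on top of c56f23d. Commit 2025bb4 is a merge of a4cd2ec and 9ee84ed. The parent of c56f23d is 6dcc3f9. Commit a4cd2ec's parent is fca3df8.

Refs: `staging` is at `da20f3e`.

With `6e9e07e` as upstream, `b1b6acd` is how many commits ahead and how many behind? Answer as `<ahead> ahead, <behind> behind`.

6 ahead, 0 behind

Reachable from b1b6acd: {2025bb4, 249873a, 387ad0a, 6e9e07e, 9ee84ed, a4cd2ec, b1b6acd, da20f3e, fca3df8}.
Reachable from 6e9e07e: {387ad0a, 6e9e07e, da20f3e}.
Only in b1b6acd's history (ahead): {2025bb4, 249873a, 9ee84ed, a4cd2ec, b1b6acd, fca3df8} — 6.
Only in 6e9e07e's history (behind): {} — 0.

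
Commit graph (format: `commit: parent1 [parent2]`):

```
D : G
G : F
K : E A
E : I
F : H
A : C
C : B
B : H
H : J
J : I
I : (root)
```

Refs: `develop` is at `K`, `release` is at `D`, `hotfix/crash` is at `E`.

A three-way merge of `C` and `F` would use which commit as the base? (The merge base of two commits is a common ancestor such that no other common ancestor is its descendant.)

H

Ancestors of C: {B, C, H, I, J}.
Ancestors of F: {F, H, I, J}.
Common ancestors: {H, I, J}.
Among these, H is not an ancestor of any other common ancestor — it is the merge base.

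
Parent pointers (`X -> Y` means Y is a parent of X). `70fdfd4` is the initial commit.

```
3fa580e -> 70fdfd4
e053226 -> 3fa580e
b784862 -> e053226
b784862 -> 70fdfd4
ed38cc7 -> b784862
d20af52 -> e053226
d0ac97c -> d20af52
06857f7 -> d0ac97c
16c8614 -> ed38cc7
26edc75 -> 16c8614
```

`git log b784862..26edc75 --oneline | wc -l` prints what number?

3

Reachable from 26edc75: {16c8614, 26edc75, 3fa580e, 70fdfd4, b784862, e053226, ed38cc7}.
Reachable from b784862: {3fa580e, 70fdfd4, b784862, e053226}.
In 26edc75's history but not b784862's: {16c8614, 26edc75, ed38cc7} — 3 commits.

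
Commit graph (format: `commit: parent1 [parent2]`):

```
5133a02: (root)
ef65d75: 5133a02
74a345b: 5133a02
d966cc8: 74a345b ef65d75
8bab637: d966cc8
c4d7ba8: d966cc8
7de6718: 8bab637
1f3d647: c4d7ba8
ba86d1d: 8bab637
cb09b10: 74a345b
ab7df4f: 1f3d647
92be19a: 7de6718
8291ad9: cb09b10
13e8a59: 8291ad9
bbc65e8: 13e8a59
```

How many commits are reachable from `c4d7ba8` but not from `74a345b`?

Reachable from c4d7ba8: {5133a02, 74a345b, c4d7ba8, d966cc8, ef65d75}.
Reachable from 74a345b: {5133a02, 74a345b}.
In c4d7ba8's history but not 74a345b's: {c4d7ba8, d966cc8, ef65d75} — 3 commits.

3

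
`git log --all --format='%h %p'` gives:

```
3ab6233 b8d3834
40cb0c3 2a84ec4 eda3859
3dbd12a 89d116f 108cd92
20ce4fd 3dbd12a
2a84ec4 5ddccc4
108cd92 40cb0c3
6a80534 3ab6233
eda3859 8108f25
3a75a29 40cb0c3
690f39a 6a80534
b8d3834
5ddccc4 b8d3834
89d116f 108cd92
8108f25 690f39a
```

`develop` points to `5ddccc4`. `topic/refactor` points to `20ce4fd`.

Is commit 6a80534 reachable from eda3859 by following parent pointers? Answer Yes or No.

Ancestors of eda3859 (commits reachable by following parents): {3ab6233, 690f39a, 6a80534, 8108f25, b8d3834, eda3859}.
6a80534 is in that set, so it is an ancestor of eda3859.

Yes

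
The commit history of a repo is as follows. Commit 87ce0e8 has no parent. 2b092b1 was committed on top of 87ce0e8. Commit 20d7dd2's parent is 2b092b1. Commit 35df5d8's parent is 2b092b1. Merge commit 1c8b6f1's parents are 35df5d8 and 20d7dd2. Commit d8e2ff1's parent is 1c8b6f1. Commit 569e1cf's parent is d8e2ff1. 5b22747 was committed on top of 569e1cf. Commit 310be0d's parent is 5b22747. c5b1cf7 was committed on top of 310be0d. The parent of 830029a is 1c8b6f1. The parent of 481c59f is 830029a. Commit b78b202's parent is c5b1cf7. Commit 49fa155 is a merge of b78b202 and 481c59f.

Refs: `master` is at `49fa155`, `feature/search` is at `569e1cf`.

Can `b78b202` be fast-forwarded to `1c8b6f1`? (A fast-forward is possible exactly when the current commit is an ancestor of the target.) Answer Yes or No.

No

A fast-forward from b78b202 to 1c8b6f1 is possible iff b78b202 is an ancestor of 1c8b6f1.
Ancestors of 1c8b6f1: {1c8b6f1, 20d7dd2, 2b092b1, 35df5d8, 87ce0e8}.
b78b202 is not among them, so fast-forward is not possible.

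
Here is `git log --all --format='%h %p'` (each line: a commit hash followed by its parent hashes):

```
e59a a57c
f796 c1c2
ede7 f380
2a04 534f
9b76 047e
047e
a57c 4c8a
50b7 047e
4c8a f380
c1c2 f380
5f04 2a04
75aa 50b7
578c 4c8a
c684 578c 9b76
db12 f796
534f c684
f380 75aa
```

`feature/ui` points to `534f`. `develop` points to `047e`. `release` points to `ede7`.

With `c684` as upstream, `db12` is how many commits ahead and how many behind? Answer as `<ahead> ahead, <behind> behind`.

Reachable from db12: {047e, 50b7, 75aa, c1c2, db12, f380, f796}.
Reachable from c684: {047e, 4c8a, 50b7, 578c, 75aa, 9b76, c684, f380}.
Only in db12's history (ahead): {c1c2, db12, f796} — 3.
Only in c684's history (behind): {4c8a, 578c, 9b76, c684} — 4.

3 ahead, 4 behind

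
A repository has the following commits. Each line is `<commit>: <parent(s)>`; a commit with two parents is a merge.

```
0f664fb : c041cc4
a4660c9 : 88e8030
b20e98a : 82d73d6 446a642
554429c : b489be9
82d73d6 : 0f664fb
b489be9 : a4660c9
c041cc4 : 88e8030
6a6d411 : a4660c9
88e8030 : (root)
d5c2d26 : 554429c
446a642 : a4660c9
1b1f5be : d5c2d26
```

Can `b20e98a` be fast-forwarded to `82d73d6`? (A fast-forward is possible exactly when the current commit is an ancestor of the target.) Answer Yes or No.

A fast-forward from b20e98a to 82d73d6 is possible iff b20e98a is an ancestor of 82d73d6.
Ancestors of 82d73d6: {0f664fb, 82d73d6, 88e8030, c041cc4}.
b20e98a is not among them, so fast-forward is not possible.

No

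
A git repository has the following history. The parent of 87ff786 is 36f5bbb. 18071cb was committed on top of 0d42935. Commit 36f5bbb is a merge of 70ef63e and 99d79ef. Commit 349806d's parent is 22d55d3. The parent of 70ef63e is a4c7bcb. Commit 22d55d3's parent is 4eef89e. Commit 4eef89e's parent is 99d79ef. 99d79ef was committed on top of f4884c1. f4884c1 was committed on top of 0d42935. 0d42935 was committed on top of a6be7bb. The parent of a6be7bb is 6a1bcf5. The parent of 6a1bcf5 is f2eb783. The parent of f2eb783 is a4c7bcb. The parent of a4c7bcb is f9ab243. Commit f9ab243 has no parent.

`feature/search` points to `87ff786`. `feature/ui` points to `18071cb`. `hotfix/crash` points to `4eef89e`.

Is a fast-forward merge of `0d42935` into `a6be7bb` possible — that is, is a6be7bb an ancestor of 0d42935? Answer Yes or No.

A fast-forward from a6be7bb to 0d42935 is possible iff a6be7bb is an ancestor of 0d42935.
Ancestors of 0d42935: {0d42935, 6a1bcf5, a4c7bcb, a6be7bb, f2eb783, f9ab243}.
a6be7bb is among them, so fast-forward is possible.

Yes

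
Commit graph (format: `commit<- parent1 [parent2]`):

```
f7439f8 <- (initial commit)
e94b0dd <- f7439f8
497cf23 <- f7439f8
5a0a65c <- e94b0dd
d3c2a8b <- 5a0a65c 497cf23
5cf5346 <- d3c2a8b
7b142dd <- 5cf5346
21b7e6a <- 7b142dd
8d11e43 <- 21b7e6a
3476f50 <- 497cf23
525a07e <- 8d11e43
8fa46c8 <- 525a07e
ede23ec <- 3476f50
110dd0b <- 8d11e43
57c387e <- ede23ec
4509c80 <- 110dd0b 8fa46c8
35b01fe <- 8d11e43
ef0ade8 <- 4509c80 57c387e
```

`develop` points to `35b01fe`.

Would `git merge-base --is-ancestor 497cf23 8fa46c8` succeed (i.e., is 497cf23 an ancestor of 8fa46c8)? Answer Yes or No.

Yes

Ancestors of 8fa46c8 (commits reachable by following parents): {21b7e6a, 497cf23, 525a07e, 5a0a65c, 5cf5346, 7b142dd, 8d11e43, 8fa46c8, d3c2a8b, e94b0dd, f7439f8}.
497cf23 is in that set, so it is an ancestor of 8fa46c8.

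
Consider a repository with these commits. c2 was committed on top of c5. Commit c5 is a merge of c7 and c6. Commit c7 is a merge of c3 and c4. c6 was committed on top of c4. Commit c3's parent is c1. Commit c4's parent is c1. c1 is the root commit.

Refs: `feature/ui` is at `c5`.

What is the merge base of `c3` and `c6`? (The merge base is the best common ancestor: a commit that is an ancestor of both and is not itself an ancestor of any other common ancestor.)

Ancestors of c3: {c1, c3}.
Ancestors of c6: {c1, c4, c6}.
Common ancestors: {c1}.
The only common ancestor is c1, so it is the merge base.

c1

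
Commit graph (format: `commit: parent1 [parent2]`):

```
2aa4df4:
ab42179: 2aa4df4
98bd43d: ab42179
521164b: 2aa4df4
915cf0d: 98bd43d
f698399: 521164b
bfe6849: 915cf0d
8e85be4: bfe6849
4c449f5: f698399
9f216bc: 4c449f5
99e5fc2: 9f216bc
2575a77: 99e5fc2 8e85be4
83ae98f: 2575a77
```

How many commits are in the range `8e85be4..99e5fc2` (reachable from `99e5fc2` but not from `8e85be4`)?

5

Reachable from 99e5fc2: {2aa4df4, 4c449f5, 521164b, 99e5fc2, 9f216bc, f698399}.
Reachable from 8e85be4: {2aa4df4, 8e85be4, 915cf0d, 98bd43d, ab42179, bfe6849}.
In 99e5fc2's history but not 8e85be4's: {4c449f5, 521164b, 99e5fc2, 9f216bc, f698399} — 5 commits.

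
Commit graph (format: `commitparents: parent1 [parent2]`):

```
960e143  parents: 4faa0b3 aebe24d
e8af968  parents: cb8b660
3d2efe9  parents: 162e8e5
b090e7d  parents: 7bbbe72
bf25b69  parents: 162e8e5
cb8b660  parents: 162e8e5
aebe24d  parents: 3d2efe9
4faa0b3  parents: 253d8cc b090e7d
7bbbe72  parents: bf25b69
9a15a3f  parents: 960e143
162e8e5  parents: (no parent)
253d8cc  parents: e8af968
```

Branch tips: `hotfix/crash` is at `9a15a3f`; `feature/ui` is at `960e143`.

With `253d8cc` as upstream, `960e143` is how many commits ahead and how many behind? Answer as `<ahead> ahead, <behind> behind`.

Reachable from 960e143: {162e8e5, 253d8cc, 3d2efe9, 4faa0b3, 7bbbe72, 960e143, aebe24d, b090e7d, bf25b69, cb8b660, e8af968}.
Reachable from 253d8cc: {162e8e5, 253d8cc, cb8b660, e8af968}.
Only in 960e143's history (ahead): {3d2efe9, 4faa0b3, 7bbbe72, 960e143, aebe24d, b090e7d, bf25b69} — 7.
Only in 253d8cc's history (behind): {} — 0.

7 ahead, 0 behind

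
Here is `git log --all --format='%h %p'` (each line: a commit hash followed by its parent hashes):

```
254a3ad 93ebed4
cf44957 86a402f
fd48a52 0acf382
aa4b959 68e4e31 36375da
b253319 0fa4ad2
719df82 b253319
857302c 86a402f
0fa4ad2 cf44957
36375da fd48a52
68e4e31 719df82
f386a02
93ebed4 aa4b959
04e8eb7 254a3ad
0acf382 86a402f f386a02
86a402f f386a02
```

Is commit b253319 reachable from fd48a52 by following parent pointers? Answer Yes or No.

No

Ancestors of fd48a52: {0acf382, 86a402f, f386a02, fd48a52}.
b253319 is not in that set, so it is not an ancestor of fd48a52.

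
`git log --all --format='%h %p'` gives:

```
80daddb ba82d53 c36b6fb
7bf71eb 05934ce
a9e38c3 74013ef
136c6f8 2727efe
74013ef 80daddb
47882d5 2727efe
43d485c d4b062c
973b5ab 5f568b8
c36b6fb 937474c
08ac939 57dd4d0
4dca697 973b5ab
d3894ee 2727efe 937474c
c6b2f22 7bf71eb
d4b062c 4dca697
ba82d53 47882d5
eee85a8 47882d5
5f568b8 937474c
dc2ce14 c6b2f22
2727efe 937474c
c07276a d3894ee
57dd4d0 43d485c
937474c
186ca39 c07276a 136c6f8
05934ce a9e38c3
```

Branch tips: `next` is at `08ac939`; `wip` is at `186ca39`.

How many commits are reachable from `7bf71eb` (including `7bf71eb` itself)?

10

Walking parent pointers from 7bf71eb: reachable set = {05934ce, 2727efe, 47882d5, 74013ef, 7bf71eb, 80daddb, 937474c, a9e38c3, ba82d53, c36b6fb}.
That is 10 commits.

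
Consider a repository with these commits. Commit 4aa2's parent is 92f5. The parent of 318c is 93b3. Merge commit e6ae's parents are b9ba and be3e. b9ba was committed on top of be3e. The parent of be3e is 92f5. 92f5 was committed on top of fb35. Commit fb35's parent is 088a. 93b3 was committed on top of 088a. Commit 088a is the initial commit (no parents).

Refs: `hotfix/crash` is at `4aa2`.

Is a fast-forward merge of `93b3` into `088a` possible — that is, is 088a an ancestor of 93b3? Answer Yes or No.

Yes

A fast-forward from 088a to 93b3 is possible iff 088a is an ancestor of 93b3.
Ancestors of 93b3: {088a, 93b3}.
088a is among them, so fast-forward is possible.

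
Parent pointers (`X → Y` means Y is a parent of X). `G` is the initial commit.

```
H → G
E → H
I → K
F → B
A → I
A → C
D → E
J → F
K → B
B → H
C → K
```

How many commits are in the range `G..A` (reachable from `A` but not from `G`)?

Reachable from A: {A, B, C, G, H, I, K}.
Reachable from G: {G}.
In A's history but not G's: {A, B, C, H, I, K} — 6 commits.

6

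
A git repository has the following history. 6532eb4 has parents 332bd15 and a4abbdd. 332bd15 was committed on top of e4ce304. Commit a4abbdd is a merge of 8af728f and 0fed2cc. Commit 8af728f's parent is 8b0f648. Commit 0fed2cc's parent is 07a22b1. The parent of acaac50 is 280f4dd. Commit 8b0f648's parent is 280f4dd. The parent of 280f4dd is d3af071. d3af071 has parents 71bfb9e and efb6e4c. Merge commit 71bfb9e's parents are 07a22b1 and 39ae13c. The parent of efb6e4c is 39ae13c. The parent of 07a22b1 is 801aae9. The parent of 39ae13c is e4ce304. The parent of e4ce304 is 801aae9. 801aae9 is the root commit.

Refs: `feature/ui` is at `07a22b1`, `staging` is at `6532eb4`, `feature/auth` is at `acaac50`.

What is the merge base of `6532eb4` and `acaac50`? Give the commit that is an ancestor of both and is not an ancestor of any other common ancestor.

Ancestors of 6532eb4: {07a22b1, 0fed2cc, 280f4dd, 332bd15, 39ae13c, 6532eb4, 71bfb9e, 801aae9, 8af728f, 8b0f648, a4abbdd, d3af071, e4ce304, efb6e4c}.
Ancestors of acaac50: {07a22b1, 280f4dd, 39ae13c, 71bfb9e, 801aae9, acaac50, d3af071, e4ce304, efb6e4c}.
Common ancestors: {07a22b1, 280f4dd, 39ae13c, 71bfb9e, 801aae9, d3af071, e4ce304, efb6e4c}.
Among these, 280f4dd is not an ancestor of any other common ancestor — it is the merge base.

280f4dd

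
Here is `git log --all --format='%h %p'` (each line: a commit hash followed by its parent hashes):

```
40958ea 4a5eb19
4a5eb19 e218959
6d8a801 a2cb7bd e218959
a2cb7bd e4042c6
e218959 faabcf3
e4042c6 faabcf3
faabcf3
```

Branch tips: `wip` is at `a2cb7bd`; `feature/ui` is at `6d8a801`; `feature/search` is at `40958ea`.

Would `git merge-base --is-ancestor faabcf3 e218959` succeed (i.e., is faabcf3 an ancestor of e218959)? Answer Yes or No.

Yes

Ancestors of e218959 (commits reachable by following parents): {e218959, faabcf3}.
faabcf3 is in that set, so it is an ancestor of e218959.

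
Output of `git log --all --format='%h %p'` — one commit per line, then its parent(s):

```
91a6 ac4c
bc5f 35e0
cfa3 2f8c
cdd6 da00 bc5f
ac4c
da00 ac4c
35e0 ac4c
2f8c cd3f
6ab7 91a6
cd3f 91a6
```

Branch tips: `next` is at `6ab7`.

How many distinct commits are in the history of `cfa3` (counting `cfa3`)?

5

Walking parent pointers from cfa3: reachable set = {2f8c, 91a6, ac4c, cd3f, cfa3}.
That is 5 commits.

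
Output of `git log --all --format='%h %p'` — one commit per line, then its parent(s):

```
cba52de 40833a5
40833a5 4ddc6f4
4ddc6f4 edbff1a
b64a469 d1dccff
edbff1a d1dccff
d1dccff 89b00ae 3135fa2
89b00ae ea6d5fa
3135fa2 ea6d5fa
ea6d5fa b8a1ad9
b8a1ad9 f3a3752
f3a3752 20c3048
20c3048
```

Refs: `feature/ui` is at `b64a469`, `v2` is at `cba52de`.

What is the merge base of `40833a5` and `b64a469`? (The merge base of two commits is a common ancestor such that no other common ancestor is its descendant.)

d1dccff

Ancestors of 40833a5: {20c3048, 3135fa2, 40833a5, 4ddc6f4, 89b00ae, b8a1ad9, d1dccff, ea6d5fa, edbff1a, f3a3752}.
Ancestors of b64a469: {20c3048, 3135fa2, 89b00ae, b64a469, b8a1ad9, d1dccff, ea6d5fa, f3a3752}.
Common ancestors: {20c3048, 3135fa2, 89b00ae, b8a1ad9, d1dccff, ea6d5fa, f3a3752}.
Among these, d1dccff is not an ancestor of any other common ancestor — it is the merge base.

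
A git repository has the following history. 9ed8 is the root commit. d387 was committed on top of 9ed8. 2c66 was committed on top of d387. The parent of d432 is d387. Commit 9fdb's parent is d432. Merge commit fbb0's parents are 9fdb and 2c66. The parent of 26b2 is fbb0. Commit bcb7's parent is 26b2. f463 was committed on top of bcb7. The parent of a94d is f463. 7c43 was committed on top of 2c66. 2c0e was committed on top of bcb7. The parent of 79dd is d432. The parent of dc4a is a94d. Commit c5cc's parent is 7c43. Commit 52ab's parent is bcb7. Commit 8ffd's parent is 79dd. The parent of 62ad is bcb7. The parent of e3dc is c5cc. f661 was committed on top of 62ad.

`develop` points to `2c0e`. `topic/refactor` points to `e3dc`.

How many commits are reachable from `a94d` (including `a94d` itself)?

Walking parent pointers from a94d: reachable set = {26b2, 2c66, 9ed8, 9fdb, a94d, bcb7, d387, d432, f463, fbb0}.
That is 10 commits.

10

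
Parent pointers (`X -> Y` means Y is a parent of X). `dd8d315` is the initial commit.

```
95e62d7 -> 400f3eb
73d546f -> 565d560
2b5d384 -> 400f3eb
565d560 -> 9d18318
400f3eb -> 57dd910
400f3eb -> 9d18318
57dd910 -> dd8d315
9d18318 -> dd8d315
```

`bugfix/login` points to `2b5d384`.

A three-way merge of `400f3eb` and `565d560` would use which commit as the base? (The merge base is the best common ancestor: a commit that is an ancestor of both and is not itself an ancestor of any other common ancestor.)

9d18318

Ancestors of 400f3eb: {400f3eb, 57dd910, 9d18318, dd8d315}.
Ancestors of 565d560: {565d560, 9d18318, dd8d315}.
Common ancestors: {9d18318, dd8d315}.
Among these, 9d18318 is not an ancestor of any other common ancestor — it is the merge base.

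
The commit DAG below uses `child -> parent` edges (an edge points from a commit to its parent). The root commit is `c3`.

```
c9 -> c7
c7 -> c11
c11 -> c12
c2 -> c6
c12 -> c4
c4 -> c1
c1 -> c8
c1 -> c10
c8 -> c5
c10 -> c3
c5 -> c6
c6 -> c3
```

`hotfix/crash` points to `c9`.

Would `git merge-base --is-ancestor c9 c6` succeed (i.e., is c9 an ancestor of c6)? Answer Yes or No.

Ancestors of c6: {c3, c6}.
c9 is not in that set, so it is not an ancestor of c6.

No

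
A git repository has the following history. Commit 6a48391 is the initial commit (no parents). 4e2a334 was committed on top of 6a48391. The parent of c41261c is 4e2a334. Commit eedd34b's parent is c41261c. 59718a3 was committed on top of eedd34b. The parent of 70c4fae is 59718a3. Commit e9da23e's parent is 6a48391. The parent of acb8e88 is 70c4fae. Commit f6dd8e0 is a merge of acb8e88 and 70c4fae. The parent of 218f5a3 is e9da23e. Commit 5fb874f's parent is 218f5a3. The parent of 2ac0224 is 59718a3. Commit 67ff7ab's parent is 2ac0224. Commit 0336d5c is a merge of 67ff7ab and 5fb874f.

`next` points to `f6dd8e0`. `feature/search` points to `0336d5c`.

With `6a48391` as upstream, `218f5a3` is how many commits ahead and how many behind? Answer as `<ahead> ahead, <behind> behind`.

2 ahead, 0 behind

Reachable from 218f5a3: {218f5a3, 6a48391, e9da23e}.
Reachable from 6a48391: {6a48391}.
Only in 218f5a3's history (ahead): {218f5a3, e9da23e} — 2.
Only in 6a48391's history (behind): {} — 0.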